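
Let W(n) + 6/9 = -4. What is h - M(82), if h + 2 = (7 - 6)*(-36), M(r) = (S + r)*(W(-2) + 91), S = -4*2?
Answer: -19280/3 ≈ -6426.7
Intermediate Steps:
S = -8
W(n) = -14/3 (W(n) = -⅔ - 4 = -14/3)
M(r) = -2072/3 + 259*r/3 (M(r) = (-8 + r)*(-14/3 + 91) = (-8 + r)*(259/3) = -2072/3 + 259*r/3)
h = -38 (h = -2 + (7 - 6)*(-36) = -2 + 1*(-36) = -2 - 36 = -38)
h - M(82) = -38 - (-2072/3 + (259/3)*82) = -38 - (-2072/3 + 21238/3) = -38 - 1*19166/3 = -38 - 19166/3 = -19280/3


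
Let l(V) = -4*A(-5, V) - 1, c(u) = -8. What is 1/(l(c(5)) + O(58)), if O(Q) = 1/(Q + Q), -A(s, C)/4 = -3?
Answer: -116/5683 ≈ -0.020412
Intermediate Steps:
A(s, C) = 12 (A(s, C) = -4*(-3) = 12)
O(Q) = 1/(2*Q)
l(V) = -49 (l(V) = -4*12 - 1 = -48 - 1 = -49)
1/(l(c(5)) + O(58)) = 1/(-49 + (½)/58) = 1/(-49 + (½)*(1/58)) = 1/(-49 + 1/116) = 1/(-5683/116) = -116/5683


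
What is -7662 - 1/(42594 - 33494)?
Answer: -69724201/9100 ≈ -7662.0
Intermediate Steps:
-7662 - 1/(42594 - 33494) = -7662 - 1/9100 = -69724201/9100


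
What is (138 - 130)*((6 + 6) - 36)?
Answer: -192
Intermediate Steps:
(138 - 130)*((6 + 6) - 36) = 8*(12 - 36) = 8*(-24) = -192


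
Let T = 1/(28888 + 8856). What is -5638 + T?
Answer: -212800671/37744 ≈ -5638.0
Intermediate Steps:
T = 1/37744 ≈ 2.6494e-5
-5638 + T = -5638 + 1/37744 = -212800671/37744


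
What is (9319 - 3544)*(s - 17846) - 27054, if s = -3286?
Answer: -122064354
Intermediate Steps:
(9319 - 3544)*(s - 17846) - 27054 = (9319 - 3544)*(-3286 - 17846) - 27054 = 5775*(-21132) - 27054 = -122037300 - 27054 = -122064354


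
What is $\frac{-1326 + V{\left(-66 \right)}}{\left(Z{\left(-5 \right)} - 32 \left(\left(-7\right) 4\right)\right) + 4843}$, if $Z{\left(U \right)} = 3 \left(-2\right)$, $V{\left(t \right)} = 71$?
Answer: $- \frac{1255}{5733} \approx -0.21891$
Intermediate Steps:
$Z{\left(U \right)} = -6$
$\frac{-1326 + V{\left(-66 \right)}}{\left(Z{\left(-5 \right)} - 32 \left(\left(-7\right) 4\right)\right) + 4843} = \frac{-1326 + 71}{\left(-6 - 32 \left(\left(-7\right) 4\right)\right) + 4843} = - \frac{1255}{\left(-6 - -896\right) + 4843} = - \frac{1255}{\left(-6 + 896\right) + 4843} = - \frac{1255}{890 + 4843} = - \frac{1255}{5733}$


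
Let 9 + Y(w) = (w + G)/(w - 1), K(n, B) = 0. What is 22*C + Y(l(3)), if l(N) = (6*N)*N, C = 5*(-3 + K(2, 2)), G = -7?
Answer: -17920/53 ≈ -338.11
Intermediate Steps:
C = -15 (C = 5*(-3 + 0) = 5*(-3) = -15)
l(N) = 6*N²
Y(w) = -9 + (-7 + w)/(-1 + w) (Y(w) = -9 + (w - 7)/(w - 1) = -9 + (-7 + w)/(-1 + w))
22*C + Y(l(3)) = 22*(-15) + 2*(1 - 24*3²)/(-1 + 6*3²) = -330 + 2*(1 - 24*9)/(-1 + 6*9) = -330 + 2*(1 - 4*54)/(-1 + 54) = -330 + 2*(1 - 216)/53 = -330 + 2*(1/53)*(-215) = -330 - 430/53 = -17920/53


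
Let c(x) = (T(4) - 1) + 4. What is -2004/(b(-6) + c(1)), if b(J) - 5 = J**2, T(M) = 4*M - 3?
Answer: -668/19 ≈ -35.158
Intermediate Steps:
T(M) = -3 + 4*M
b(J) = 5 + J**2
c(x) = 16 (c(x) = ((-3 + 4*4) - 1) + 4 = ((-3 + 16) - 1) + 4 = (13 - 1) + 4 = 12 + 4 = 16)
-2004/(b(-6) + c(1)) = -2004/((5 + (-6)**2) + 16) = -2004/((5 + 36) + 16) = -2004/(41 + 16) = -2004/57 = (1/57)*(-2004) = -668/19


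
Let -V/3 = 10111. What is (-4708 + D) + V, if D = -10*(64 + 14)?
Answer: -35821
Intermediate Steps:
V = -30333 (V = -3*10111 = -30333)
D = -780 (D = -10*78 = -780)
(-4708 + D) + V = (-4708 - 780) - 30333 = -5488 - 30333 = -35821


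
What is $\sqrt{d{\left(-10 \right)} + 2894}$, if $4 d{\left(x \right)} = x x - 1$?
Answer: $\frac{5 \sqrt{467}}{2} \approx 54.025$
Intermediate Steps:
$d{\left(x \right)} = - \frac{1}{4} + \frac{x^{2}}{4}$ ($d{\left(x \right)} = \frac{x x - 1}{4} = \frac{x^{2} - 1}{4} = \frac{-1 + x^{2}}{4} = - \frac{1}{4} + \frac{x^{2}}{4}$)
$\sqrt{d{\left(-10 \right)} + 2894} = \sqrt{\left(- \frac{1}{4} + \frac{\left(-10\right)^{2}}{4}\right) + 2894} = \sqrt{\left(- \frac{1}{4} + \frac{1}{4} \cdot 100\right) + 2894} = \sqrt{\left(- \frac{1}{4} + 25\right) + 2894} = \sqrt{\frac{99}{4} + 2894} = \sqrt{\frac{11675}{4}} = \frac{5 \sqrt{467}}{2}$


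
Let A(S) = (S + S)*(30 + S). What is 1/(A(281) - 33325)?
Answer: 1/141457 ≈ 7.0693e-6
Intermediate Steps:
A(S) = 2*S*(30 + S) (A(S) = (2*S)*(30 + S) = 2*S*(30 + S))
1/(A(281) - 33325) = 1/(2*281*(30 + 281) - 33325) = 1/(2*281*311 - 33325) = 1/(174782 - 33325) = 1/141457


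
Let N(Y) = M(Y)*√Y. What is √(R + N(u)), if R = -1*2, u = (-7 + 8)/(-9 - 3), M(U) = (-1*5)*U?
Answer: √(-288 + 10*I*√3)/12 ≈ 0.042507 + 1.4149*I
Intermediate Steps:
M(U) = -5*U
u = -1/12 (u = 1/(-12) = 1*(-1/12) = -1/12 ≈ -0.083333)
N(Y) = -5*Y^(3/2) (N(Y) = (-5*Y)*√Y = -5*Y^(3/2))
R = -2
√(R + N(u)) = √(-2 - (-5)*I*√3/72) = √(-2 + 5*I*√3/72)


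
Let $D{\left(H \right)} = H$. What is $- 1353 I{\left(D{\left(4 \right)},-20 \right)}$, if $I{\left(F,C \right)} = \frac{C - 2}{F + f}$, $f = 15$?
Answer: $\frac{29766}{19} \approx 1566.6$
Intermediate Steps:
$I{\left(F,C \right)} = \frac{-2 + C}{15 + F}$ ($I{\left(F,C \right)} = \frac{C - 2}{F + 15} = \frac{-2 + C}{15 + F}$)
$- 1353 I{\left(D{\left(4 \right)},-20 \right)} = - 1353 \frac{-2 - 20}{15 + 4} = - 1353 \cdot \frac{1}{19} \left(-22\right) = \left(-1353\right) \left(- \frac{22}{19}\right) = \frac{29766}{19}$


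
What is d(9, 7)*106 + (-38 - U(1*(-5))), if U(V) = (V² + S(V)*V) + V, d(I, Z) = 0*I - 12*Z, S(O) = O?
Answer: -8987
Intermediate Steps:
d(I, Z) = -12*Z (d(I, Z) = 0 - 12*Z = -12*Z)
U(V) = V + 2*V² (U(V) = (V² + V*V) + V = (V² + V²) + V = 2*V² + V = V + 2*V²)
d(9, 7)*106 + (-38 - U(1*(-5))) = -12*7*106 + (-38 - 1*(-5)*(1 + 2*(1*(-5)))) = -84*106 + (-38 - (-5)*(1 + 2*(-5))) = -8904 + (-38 - (-5)*(1 - 10)) = -8904 + (-38 - (-5)*(-9)) = -8904 + (-38 - 1*45) = -8904 + (-38 - 45) = -8904 - 83 = -8987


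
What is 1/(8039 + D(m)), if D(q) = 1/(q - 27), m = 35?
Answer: 8/64313 ≈ 0.00012439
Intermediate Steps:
D(q) = 1/(-27 + q)
1/(8039 + D(m)) = 1/(8039 + 1/(-27 + 35)) = 1/(8039 + 1/8) = 1/(64313/8) = 8/64313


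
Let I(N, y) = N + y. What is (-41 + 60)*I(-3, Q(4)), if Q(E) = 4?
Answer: 19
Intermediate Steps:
(-41 + 60)*I(-3, Q(4)) = (-41 + 60)*(-3 + 4) = 19*1 = 19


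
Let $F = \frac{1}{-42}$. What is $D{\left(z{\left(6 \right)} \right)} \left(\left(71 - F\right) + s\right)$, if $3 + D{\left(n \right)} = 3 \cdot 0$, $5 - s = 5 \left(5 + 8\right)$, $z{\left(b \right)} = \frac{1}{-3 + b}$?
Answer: $- \frac{463}{14} \approx -33.071$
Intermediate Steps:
$F = - \frac{1}{42} \approx -0.02381$
$s = -60$ ($s = 5 - 5 \left(5 + 8\right) = 5 - 5 \cdot 13 = 5 - 65 = -60$)
$D{\left(n \right)} = -3$ ($D{\left(n \right)} = -3 + 3 \cdot 0 = -3 + 0 = -3$)
$D{\left(z{\left(6 \right)} \right)} \left(\left(71 - F\right) + s\right) = - 3 \left(\left(71 - - \frac{1}{42}\right) - 60\right) = - 3 \left(\left(71 + \frac{1}{42}\right) - 60\right) = - 3 \left(\frac{2983}{42} - 60\right) = \left(-3\right) \frac{463}{42} = - \frac{463}{14}$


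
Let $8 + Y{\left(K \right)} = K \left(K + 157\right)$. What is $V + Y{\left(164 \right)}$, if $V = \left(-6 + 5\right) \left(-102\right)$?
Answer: $52738$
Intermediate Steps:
$V = 102$ ($V = \left(-1\right) \left(-102\right) = 102$)
$Y{\left(K \right)} = -8 + K \left(157 + K\right)$ ($Y{\left(K \right)} = -8 + K \left(K + 157\right) = -8 + K \left(157 + K\right)$)
$V + Y{\left(164 \right)} = 102 + \left(-8 + 164^{2} + 157 \cdot 164\right) = 102 + \left(-8 + 26896 + 25748\right) = 102 + 52636 = 52738$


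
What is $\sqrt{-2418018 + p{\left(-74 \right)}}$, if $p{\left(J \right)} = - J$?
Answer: $2 i \sqrt{604486} \approx 1555.0 i$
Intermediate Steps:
$\sqrt{-2418018 + p{\left(-74 \right)}} = \sqrt{-2418018 - -74} = \sqrt{-2418018 + 74} = \sqrt{-2417944} = 2 i \sqrt{604486}$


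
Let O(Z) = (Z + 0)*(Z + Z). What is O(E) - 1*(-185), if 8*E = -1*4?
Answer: 371/2 ≈ 185.50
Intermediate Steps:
E = -1/2 (E = (-1*4)/8 = (1/8)*(-4) = -1/2 ≈ -0.50000)
O(Z) = 2*Z**2 (O(Z) = Z*(2*Z) = 2*Z**2)
O(E) - 1*(-185) = 2*(-1/2)**2 - 1*(-185) = 2*(1/4) + 185 = 1/2 + 185 = 371/2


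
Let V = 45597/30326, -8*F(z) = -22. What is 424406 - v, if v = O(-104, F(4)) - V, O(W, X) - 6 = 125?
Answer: 12866609247/30326 ≈ 4.2428e+5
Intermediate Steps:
F(z) = 11/4 (F(z) = -1/8*(-22) = 11/4)
O(W, X) = 131 (O(W, X) = 6 + 125 = 131)
V = 45597/30326 (V = 45597*(1/30326) = 45597/30326 ≈ 1.5036)
v = 3927109/30326 (v = 131 - 1*45597/30326 = 131 - 45597/30326 = 3927109/30326 ≈ 129.50)
424406 - v = 424406 - 1*3927109/30326 = 424406 - 3927109/30326 = 12866609247/30326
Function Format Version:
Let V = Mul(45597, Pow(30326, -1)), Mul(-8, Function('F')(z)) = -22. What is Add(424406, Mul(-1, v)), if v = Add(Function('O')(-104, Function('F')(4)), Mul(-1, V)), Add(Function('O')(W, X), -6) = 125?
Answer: Rational(12866609247, 30326) ≈ 4.2428e+5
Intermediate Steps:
Function('F')(z) = Rational(11, 4) (Function('F')(z) = Mul(Rational(-1, 8), -22) = Rational(11, 4))
Function('O')(W, X) = 131 (Function('O')(W, X) = Add(6, 125) = 131)
V = Rational(45597, 30326) (V = Mul(45597, Rational(1, 30326)) = Rational(45597, 30326) ≈ 1.5036)
v = Rational(3927109, 30326) (v = Add(131, Mul(-1, Rational(45597, 30326))) = Add(131, Rational(-45597, 30326)) = Rational(3927109, 30326) ≈ 129.50)
Add(424406, Mul(-1, v)) = Add(424406, Mul(-1, Rational(3927109, 30326))) = Add(424406, Rational(-3927109, 30326)) = Rational(12866609247, 30326)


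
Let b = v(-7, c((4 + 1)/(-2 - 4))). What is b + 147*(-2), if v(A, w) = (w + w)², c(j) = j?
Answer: -2621/9 ≈ -291.22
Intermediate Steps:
v(A, w) = 4*w² (v(A, w) = (2*w)² = 4*w²)
b = 25/9 (b = 4*((4 + 1)/(-2 - 4))² = 4*(5/(-6))² = 4*(5*(-⅙))² = 4*(-⅚)² = 4*(25/36) = 25/9 ≈ 2.7778)
b + 147*(-2) = 25/9 + 147*(-2) = 25/9 - 294 = -2621/9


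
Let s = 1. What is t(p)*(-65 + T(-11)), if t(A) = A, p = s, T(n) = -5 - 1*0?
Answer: -70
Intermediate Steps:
T(n) = -5 (T(n) = -5 + 0 = -5)
p = 1
t(p)*(-65 + T(-11)) = 1*(-65 - 5) = 1*(-70) = -70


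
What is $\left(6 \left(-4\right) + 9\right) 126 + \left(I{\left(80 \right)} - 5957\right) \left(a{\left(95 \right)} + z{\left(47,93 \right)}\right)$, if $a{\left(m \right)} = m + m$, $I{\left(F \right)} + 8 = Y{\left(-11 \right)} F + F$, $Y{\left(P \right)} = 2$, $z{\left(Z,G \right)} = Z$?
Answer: $-1358715$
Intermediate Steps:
$I{\left(F \right)} = -8 + 3 F$ ($I{\left(F \right)} = -8 + \left(2 F + F\right) = -8 + 3 F$)
$a{\left(m \right)} = 2 m$
$\left(6 \left(-4\right) + 9\right) 126 + \left(I{\left(80 \right)} - 5957\right) \left(a{\left(95 \right)} + z{\left(47,93 \right)}\right) = \left(6 \left(-4\right) + 9\right) 126 + \left(\left(-8 + 3 \cdot 80\right) - 5957\right) \left(2 \cdot 95 + 47\right) = \left(-24 + 9\right) 126 + \left(\left(-8 + 240\right) - 5957\right) \left(190 + 47\right) = \left(-15\right) 126 + \left(232 - 5957\right) 237 = -1890 - 1356825 = -1358715$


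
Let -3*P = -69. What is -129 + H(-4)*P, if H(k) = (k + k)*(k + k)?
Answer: 1343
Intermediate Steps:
P = 23 (P = -⅓*(-69) = 23)
H(k) = 4*k² (H(k) = (2*k)*(2*k) = 4*k²)
-129 + H(-4)*P = -129 + (4*(-4)²)*23 = -129 + (4*16)*23 = -129 + 64*23 = -129 + 1472 = 1343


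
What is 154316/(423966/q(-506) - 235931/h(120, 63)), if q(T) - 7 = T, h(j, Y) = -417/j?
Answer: 5351756038/2325125743 ≈ 2.3017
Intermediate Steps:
q(T) = 7 + T
154316/(423966/q(-506) - 235931/h(120, 63)) = 154316/(423966/(7 - 506) - 235931/((-417/120))) = 154316/(423966/(-499) - 235931/((-417*1/120))) = 154316/(423966*(-1/499) - 235931/(-139/40)) = 154316/(-423966/499 - 235931*(-40/139)) = 154316/(-423966/499 + 9437240/139) = 154316/(4650251486/69361) = 154316*(69361/4650251486) = 5351756038/2325125743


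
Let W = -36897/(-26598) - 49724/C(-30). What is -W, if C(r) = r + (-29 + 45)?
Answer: -220512585/62062 ≈ -3553.1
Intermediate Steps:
C(r) = 16 + r (C(r) = r + 16 = 16 + r)
W = 220512585/62062 (W = -36897/(-26598) - 49724/(16 - 30) = -36897*(-1/26598) - 49724/(-14) = 12299/8866 - 49724*(-1/14) = 12299/8866 + 24862/7 = 220512585/62062 ≈ 3553.1)
-W = -1*220512585/62062 = -220512585/62062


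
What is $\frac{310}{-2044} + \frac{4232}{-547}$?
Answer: $- \frac{4409889}{559034} \approx -7.8884$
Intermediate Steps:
$\frac{310}{-2044} + \frac{4232}{-547} = 310 \left(- \frac{1}{2044}\right) + 4232 \left(- \frac{1}{547}\right) = - \frac{155}{1022} - \frac{4232}{547} = - \frac{4409889}{559034}$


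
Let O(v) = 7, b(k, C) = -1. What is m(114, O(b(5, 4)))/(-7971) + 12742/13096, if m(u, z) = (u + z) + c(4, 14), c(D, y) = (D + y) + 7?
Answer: 49827233/52194108 ≈ 0.95465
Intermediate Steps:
c(D, y) = 7 + D + y
m(u, z) = 25 + u + z (m(u, z) = (u + z) + (7 + 4 + 14) = (u + z) + 25 = 25 + u + z)
m(114, O(b(5, 4)))/(-7971) + 12742/13096 = (25 + 114 + 7)/(-7971) + 12742/13096 = 146*(-1/7971) + 12742*(1/13096) = -146/7971 + 6371/6548 = 49827233/52194108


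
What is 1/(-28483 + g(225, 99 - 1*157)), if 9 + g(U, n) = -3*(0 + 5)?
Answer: -1/28507 ≈ -3.5079e-5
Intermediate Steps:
g(U, n) = -24 (g(U, n) = -9 - 3*(0 + 5) = -9 - 3*5 = -9 - 15 = -24)
1/(-28483 + g(225, 99 - 1*157)) = 1/(-28483 - 24) = 1/(-28507) = -1/28507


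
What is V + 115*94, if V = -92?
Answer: 10718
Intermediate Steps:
V + 115*94 = -92 + 115*94 = -92 + 10810 = 10718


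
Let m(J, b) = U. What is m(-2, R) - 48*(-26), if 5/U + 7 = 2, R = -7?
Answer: 1247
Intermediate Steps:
U = -1 (U = 5/(-7 + 2) = 5/(-5) = 5*(-1/5) = -1)
m(J, b) = -1
m(-2, R) - 48*(-26) = -1 - 48*(-26) = -1 + 1248 = 1247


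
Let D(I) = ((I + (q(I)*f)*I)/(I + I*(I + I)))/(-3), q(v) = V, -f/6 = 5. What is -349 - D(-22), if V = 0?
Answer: -45022/129 ≈ -349.01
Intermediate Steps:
f = -30 (f = -6*5 = -30)
q(v) = 0
D(I) = -I/(3*(I + 2*I²)) (D(I) = ((I + (0*(-30))*I)/(I + I*(I + I)))/(-3) = ((I + 0*I)/(I + I*(2*I)))*(-⅓) = ((I + 0)/(I + 2*I²))*(-⅓) = (I/(I + 2*I²))*(-⅓) = -I/(3*(I + 2*I²)))
-349 - D(-22) = -349 - (-1)/(3 + 6*(-22)) = -349 - (-1)/(3 - 132) = -349 - (-1)/(-129) = -349 - (-1)*(-1)/129 = -349 - 1*1/129 = -349 - 1/129 = -45022/129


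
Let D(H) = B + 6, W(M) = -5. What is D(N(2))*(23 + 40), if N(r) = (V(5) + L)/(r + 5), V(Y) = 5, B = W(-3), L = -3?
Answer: 63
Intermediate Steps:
B = -5
N(r) = 2/(5 + r) (N(r) = (5 - 3)/(r + 5) = 2/(5 + r))
D(H) = 1 (D(H) = -5 + 6 = 1)
D(N(2))*(23 + 40) = 1*(23 + 40) = 1*63 = 63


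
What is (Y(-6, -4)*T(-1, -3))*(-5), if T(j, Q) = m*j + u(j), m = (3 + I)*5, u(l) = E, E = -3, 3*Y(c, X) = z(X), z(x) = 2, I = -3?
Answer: 10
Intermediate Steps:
Y(c, X) = ⅔ (Y(c, X) = (⅓)*2 = ⅔)
u(l) = -3
m = 0 (m = (3 - 3)*5 = 0*5 = 0)
T(j, Q) = -3 (T(j, Q) = 0*j - 3 = 0 - 3 = -3)
(Y(-6, -4)*T(-1, -3))*(-5) = ((⅔)*(-3))*(-5) = -2*(-5) = 10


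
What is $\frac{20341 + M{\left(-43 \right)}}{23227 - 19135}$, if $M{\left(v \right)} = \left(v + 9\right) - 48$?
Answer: $\frac{6753}{1364} \approx 4.9509$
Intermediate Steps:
$M{\left(v \right)} = -39 + v$ ($M{\left(v \right)} = \left(9 + v\right) - 48 = -39 + v$)
$\frac{20341 + M{\left(-43 \right)}}{23227 - 19135} = \frac{20341 - 82}{23227 - 19135} = \frac{20341 - 82}{4092} = 20259 \cdot \frac{1}{4092} = \frac{6753}{1364}$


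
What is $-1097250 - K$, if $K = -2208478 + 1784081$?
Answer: $-672853$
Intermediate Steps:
$K = -424397$
$-1097250 - K = -1097250 - -424397 = -1097250 + 424397 = -672853$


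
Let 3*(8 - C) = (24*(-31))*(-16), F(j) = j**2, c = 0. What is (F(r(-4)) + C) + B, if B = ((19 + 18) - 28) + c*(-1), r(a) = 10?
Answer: -3851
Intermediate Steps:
C = -3960 (C = 8 - 24*(-31)*(-16)/3 = 8 - (-248)*(-16) = 8 - 1/3*11904 = 8 - 3968 = -3960)
B = 9 (B = ((19 + 18) - 28) + 0*(-1) = (37 - 28) + 0 = 9 + 0 = 9)
(F(r(-4)) + C) + B = (10**2 - 3960) + 9 = (100 - 3960) + 9 = -3860 + 9 = -3851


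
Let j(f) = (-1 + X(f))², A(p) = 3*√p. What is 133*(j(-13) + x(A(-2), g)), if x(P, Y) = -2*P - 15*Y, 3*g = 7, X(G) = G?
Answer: 21413 - 798*I*√2 ≈ 21413.0 - 1128.5*I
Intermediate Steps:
g = 7/3 (g = (⅓)*7 = 7/3 ≈ 2.3333)
j(f) = (-1 + f)²
x(P, Y) = -15*Y - 2*P
133*(j(-13) + x(A(-2), g)) = 133*((-1 - 13)² + (-15*7/3 - 6*√(-2))) = 133*((-14)² + (-35 - 6*I*√2)) = 133*(196 + (-35 - 6*I*√2)) = 133*(161 - 6*I*√2) = 21413 - 798*I*√2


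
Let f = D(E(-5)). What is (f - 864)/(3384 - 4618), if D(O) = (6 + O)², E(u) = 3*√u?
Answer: 873/1234 - 18*I*√5/617 ≈ 0.70746 - 0.065234*I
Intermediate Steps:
f = (6 + 3*I*√5)² (f = (6 + 3*√(-5))² = (6 + 3*(I*√5))² = (6 + 3*I*√5)² ≈ -9.0 + 80.498*I)
(f - 864)/(3384 - 4618) = ((-9 + 36*I*√5) - 864)/(3384 - 4618) = (-873 + 36*I*√5)/(-1234) = (-873 + 36*I*√5)*(-1/1234) = 873/1234 - 18*I*√5/617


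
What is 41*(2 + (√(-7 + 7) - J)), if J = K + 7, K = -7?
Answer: 82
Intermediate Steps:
J = 0 (J = -7 + 7 = 0)
41*(2 + (√(-7 + 7) - J)) = 41*(2 + (√(-7 + 7) - 1*0)) = 41*(2 + (√0 + 0)) = 41*(2 + (0 + 0)) = 41*(2 + 0) = 41*2 = 82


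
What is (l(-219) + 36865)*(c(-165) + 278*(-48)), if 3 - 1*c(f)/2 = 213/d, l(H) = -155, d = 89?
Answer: -43593418680/89 ≈ -4.8981e+8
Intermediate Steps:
c(f) = 108/89 (c(f) = 6 - 426/89 = 108/89)
(l(-219) + 36865)*(c(-165) + 278*(-48)) = (-155 + 36865)*(108/89 + 278*(-48)) = 36710*(108/89 - 13344) = 36710*(-1187508/89) = -43593418680/89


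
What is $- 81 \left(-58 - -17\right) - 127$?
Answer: $3194$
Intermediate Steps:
$- 81 \left(-58 - -17\right) - 127 = - 81 \left(-58 + 17\right) - 127 = \left(-81\right) \left(-41\right) - 127 = 3321 - 127 = 3194$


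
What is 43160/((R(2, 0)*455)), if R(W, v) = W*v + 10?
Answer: 332/35 ≈ 9.4857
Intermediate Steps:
R(W, v) = 10 + W*v
43160/((R(2, 0)*455)) = 43160/(((10 + 2*0)*455)) = 43160/(((10 + 0)*455)) = 43160/((10*455)) = 43160/4550 = 43160*(1/4550) = 332/35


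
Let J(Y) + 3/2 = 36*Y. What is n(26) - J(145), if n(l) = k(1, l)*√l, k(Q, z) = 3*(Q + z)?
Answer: -10437/2 + 81*√26 ≈ -4805.5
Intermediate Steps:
k(Q, z) = 3*Q + 3*z
J(Y) = -3/2 + 36*Y
n(l) = √l*(3 + 3*l) (n(l) = (3*1 + 3*l)*√l = (3 + 3*l)*√l = √l*(3 + 3*l))
n(26) - J(145) = 3*√26*(1 + 26) - (-3/2 + 36*145) = 3*√26*27 - (-3/2 + 5220) = 81*√26 - 1*10437/2 = 81*√26 - 10437/2 = -10437/2 + 81*√26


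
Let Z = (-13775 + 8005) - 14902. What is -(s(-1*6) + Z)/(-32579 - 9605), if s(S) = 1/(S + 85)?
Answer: -1633087/3332536 ≈ -0.49004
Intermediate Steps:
s(S) = 1/(85 + S)
Z = -20672 (Z = -5770 - 14902 = -20672)
-(s(-1*6) + Z)/(-32579 - 9605) = -(1/(85 - 1*6) - 20672)/(-32579 - 9605) = -(1/(85 - 6) - 20672)/(-42184) = -(1/79 - 20672)*(-1)/42184 = -(-1633087)*(-1)/(79*42184) = -1*1633087/3332536 = -1633087/3332536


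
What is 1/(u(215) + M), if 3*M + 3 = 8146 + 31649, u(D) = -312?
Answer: 1/12952 ≈ 7.7208e-5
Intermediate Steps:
M = 13264 (M = -1 + (8146 + 31649)/3 = -1 + (1/3)*39795 = -1 + 13265 = 13264)
1/(u(215) + M) = 1/(-312 + 13264) = 1/12952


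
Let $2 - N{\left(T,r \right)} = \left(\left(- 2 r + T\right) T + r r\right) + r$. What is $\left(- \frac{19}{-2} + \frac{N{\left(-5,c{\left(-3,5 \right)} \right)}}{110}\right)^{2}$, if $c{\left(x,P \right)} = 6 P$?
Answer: $\frac{10816}{3025} \approx 3.5755$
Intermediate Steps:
$N{\left(T,r \right)} = 2 - r - r^{2} - T \left(T - 2 r\right)$ ($N{\left(T,r \right)} = 2 - \left(\left(\left(- 2 r + T\right) T + r r\right) + r\right) = 2 - \left(\left(\left(T - 2 r\right) T + r^{2}\right) + r\right) = 2 - \left(\left(T \left(T - 2 r\right) + r^{2}\right) + r\right) = 2 - \left(\left(r^{2} + T \left(T - 2 r\right)\right) + r\right) = 2 - \left(r + r^{2} + T \left(T - 2 r\right)\right) = 2 - r - r^{2} - T \left(T - 2 r\right)$)
$\left(- \frac{19}{-2} + \frac{N{\left(-5,c{\left(-3,5 \right)} \right)}}{110}\right)^{2} = \left(- \frac{19}{-2} + \frac{2 - 6 \cdot 5 - \left(-5\right)^{2} - \left(6 \cdot 5\right)^{2} + 2 \left(-5\right) 6 \cdot 5}{110}\right)^{2} = \left(\left(-19\right) \left(- \frac{1}{2}\right) + \left(2 - 30 - 25 - 30^{2} + 2 \left(-5\right) 30\right) \frac{1}{110}\right)^{2} = \left(\frac{19}{2} + \left(2 - 30 - 25 - 900 - 300\right) \frac{1}{110}\right)^{2} = \left(\frac{19}{2} - \frac{1253}{110}\right)^{2} = \left(- \frac{104}{55}\right)^{2} = \frac{10816}{3025}$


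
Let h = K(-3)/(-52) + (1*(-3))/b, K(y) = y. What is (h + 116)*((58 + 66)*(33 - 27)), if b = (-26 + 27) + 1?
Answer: 1108002/13 ≈ 85231.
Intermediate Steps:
b = 2 (b = 1 + 1 = 2)
h = -75/52 (h = -3/(-52) + (1*(-3))/2 = -3*(-1/52) - 3*½ = 3/52 - 3/2 = -75/52 ≈ -1.4423)
(h + 116)*((58 + 66)*(33 - 27)) = (-75/52 + 116)*((58 + 66)*(33 - 27)) = 5957*(124*6)/52 = (5957/52)*744 = 1108002/13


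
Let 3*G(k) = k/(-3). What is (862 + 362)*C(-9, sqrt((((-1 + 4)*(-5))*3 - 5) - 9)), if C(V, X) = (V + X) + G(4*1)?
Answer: -11560 + 1224*I*sqrt(59) ≈ -11560.0 + 9401.7*I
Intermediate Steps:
G(k) = -k/9 (G(k) = (k/(-3))/3 = (k*(-1/3))/3 = (-k/3)/3 = -k/9)
C(V, X) = -4/9 + V + X (C(V, X) = (V + X) - 4/9 = -4/9 + V + X)
(862 + 362)*C(-9, sqrt((((-1 + 4)*(-5))*3 - 5) - 9)) = (862 + 362)*(-4/9 - 9 + sqrt((((-1 + 4)*(-5))*3 - 5) - 9)) = 1224*(-4/9 - 9 + sqrt(((3*(-5))*3 - 5) - 9)) = 1224*(-4/9 - 9 + sqrt((-15*3 - 5) - 9)) = 1224*(-4/9 - 9 + sqrt((-45 - 5) - 9)) = 1224*(-4/9 - 9 + sqrt(-50 - 9)) = 1224*(-4/9 - 9 + sqrt(-59)) = 1224*(-4/9 - 9 + I*sqrt(59)) = 1224*(-85/9 + I*sqrt(59)) = -11560 + 1224*I*sqrt(59)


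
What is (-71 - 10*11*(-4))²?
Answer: 136161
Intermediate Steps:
(-71 - 10*11*(-4))² = (-71 - 110*(-4))² = (-71 + 440)² = 369² = 136161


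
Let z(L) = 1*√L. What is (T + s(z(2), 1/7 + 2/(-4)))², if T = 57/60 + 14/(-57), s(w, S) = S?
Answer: 7678441/63680400 ≈ 0.12058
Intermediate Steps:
z(L) = √L
T = 803/1140 (T = 57*(1/60) + 14*(-1/57) = 19/20 - 14/57 = 803/1140 ≈ 0.70439)
(T + s(z(2), 1/7 + 2/(-4)))² = (803/1140 + (1/7 + 2/(-4)))² = (803/1140 + (1*(⅐) + 2*(-¼)))² = (803/1140 + (⅐ - ½))² = (803/1140 - 5/14)² = (2771/7980)² = 7678441/63680400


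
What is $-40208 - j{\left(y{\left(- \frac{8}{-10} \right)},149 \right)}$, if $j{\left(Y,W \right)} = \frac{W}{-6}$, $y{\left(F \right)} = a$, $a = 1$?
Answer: $- \frac{241099}{6} \approx -40183.0$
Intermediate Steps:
$y{\left(F \right)} = 1$
$j{\left(Y,W \right)} = - \frac{W}{6}$ ($j{\left(Y,W \right)} = W \left(- \frac{1}{6}\right) = - \frac{W}{6}$)
$-40208 - j{\left(y{\left(- \frac{8}{-10} \right)},149 \right)} = -40208 - \left(- \frac{1}{6}\right) 149 = -40208 - - \frac{149}{6} = -40208 + \frac{149}{6} = - \frac{241099}{6}$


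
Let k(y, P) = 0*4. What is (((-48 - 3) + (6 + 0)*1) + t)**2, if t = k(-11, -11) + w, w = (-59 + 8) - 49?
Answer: 21025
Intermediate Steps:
w = -100 (w = -51 - 49 = -100)
k(y, P) = 0
t = -100 (t = 0 - 100 = -100)
(((-48 - 3) + (6 + 0)*1) + t)**2 = (((-48 - 3) + (6 + 0)*1) - 100)**2 = ((-51 + 6*1) - 100)**2 = ((-51 + 6) - 100)**2 = (-45 - 100)**2 = (-145)**2 = 21025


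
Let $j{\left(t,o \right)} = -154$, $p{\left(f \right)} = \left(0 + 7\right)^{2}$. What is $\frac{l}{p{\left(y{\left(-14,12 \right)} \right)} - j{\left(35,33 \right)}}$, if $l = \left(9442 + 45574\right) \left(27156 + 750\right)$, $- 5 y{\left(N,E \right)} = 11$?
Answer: $\frac{1535276496}{203} \approx 7.5629 \cdot 10^{6}$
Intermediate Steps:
$y{\left(N,E \right)} = - \frac{11}{5}$ ($y{\left(N,E \right)} = \left(- \frac{1}{5}\right) 11 = - \frac{11}{5}$)
$p{\left(f \right)} = 49$ ($p{\left(f \right)} = 7^{2} = 49$)
$l = 1535276496$ ($l = 55016 \cdot 27906 = 1535276496$)
$\frac{l}{p{\left(y{\left(-14,12 \right)} \right)} - j{\left(35,33 \right)}} = \frac{1535276496}{49 - -154} = \frac{1535276496}{49 + 154} = \frac{1535276496}{203}$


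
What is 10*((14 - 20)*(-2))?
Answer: 120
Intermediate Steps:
10*((14 - 20)*(-2)) = 10*(-6*(-2)) = 10*12 = 120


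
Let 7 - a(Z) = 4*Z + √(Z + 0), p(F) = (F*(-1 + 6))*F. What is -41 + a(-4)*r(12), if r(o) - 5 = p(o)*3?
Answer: 49754 - 4330*I ≈ 49754.0 - 4330.0*I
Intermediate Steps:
p(F) = 5*F² (p(F) = (F*5)*F = (5*F)*F = 5*F²)
r(o) = 5 + 15*o² (r(o) = 5 + (5*o²)*3 = 5 + 15*o²)
a(Z) = 7 - √Z - 4*Z (a(Z) = 7 - (4*Z + √(Z + 0)) = 7 - (4*Z + √Z) = 7 - (√Z + 4*Z) = 7 + (-√Z - 4*Z) = 7 - √Z - 4*Z)
-41 + a(-4)*r(12) = -41 + (7 - √(-4) - 4*(-4))*(5 + 15*12²) = -41 + (7 - 2*I + 16)*(5 + 15*144) = -41 + (7 - 2*I + 16)*(5 + 2160) = -41 + (23 - 2*I)*2165 = -41 + (49795 - 4330*I) = 49754 - 4330*I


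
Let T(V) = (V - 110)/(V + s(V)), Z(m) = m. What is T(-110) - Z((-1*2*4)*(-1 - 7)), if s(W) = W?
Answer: -63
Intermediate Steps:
T(V) = (-110 + V)/(2*V) (T(V) = (V - 110)/(V + V) = (-110 + V)/((2*V)) = (-110 + V)*(1/(2*V)) = (-110 + V)/(2*V))
T(-110) - Z((-1*2*4)*(-1 - 7)) = (½)*(-110 - 110)/(-110) - -1*2*4*(-1 - 7) = (½)*(-1/110)*(-220) - (-2*4)*(-8) = 1 - (-8)*(-8) = 1 - 1*64 = 1 - 64 = -63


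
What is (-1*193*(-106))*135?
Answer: 2761830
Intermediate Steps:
(-1*193*(-106))*135 = -193*(-106)*135 = 20458*135 = 2761830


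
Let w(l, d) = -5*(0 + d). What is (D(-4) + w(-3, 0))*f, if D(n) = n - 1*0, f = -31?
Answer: 124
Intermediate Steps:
D(n) = n (D(n) = n + 0 = n)
w(l, d) = -5*d
(D(-4) + w(-3, 0))*f = (-4 - 5*0)*(-31) = (-4 + 0)*(-31) = -4*(-31) = 124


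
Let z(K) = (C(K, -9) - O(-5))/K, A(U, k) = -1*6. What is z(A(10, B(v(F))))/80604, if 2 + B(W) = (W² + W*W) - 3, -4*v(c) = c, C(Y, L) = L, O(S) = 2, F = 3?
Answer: 11/483624 ≈ 2.2745e-5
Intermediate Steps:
v(c) = -c/4
B(W) = -5 + 2*W² (B(W) = -2 + ((W² + W*W) - 3) = -2 + ((W² + W²) - 3) = -2 + (2*W² - 3) = -2 + (-3 + 2*W²) = -5 + 2*W²)
A(U, k) = -6
z(K) = -11/K (z(K) = (-9 - 1*2)/K = (-9 - 2)/K = -11/K)
z(A(10, B(v(F))))/80604 = -11/(-6)/80604 = -11*(-⅙)*(1/80604) = (11/6)*(1/80604) = 11/483624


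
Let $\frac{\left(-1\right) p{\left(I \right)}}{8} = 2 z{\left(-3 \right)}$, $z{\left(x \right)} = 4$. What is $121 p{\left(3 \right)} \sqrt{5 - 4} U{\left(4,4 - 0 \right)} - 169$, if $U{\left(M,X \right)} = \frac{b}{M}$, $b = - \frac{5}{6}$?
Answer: $\frac{4333}{3} \approx 1444.3$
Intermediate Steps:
$b = - \frac{5}{6}$ ($b = \left(-5\right) \frac{1}{6} = - \frac{5}{6} \approx -0.83333$)
$U{\left(M,X \right)} = - \frac{5}{6 M}$
$p{\left(I \right)} = -64$ ($p{\left(I \right)} = - 8 \cdot 2 \cdot 4 = \left(-8\right) 8 = -64$)
$121 p{\left(3 \right)} \sqrt{5 - 4} U{\left(4,4 - 0 \right)} - 169 = 121 - 64 \sqrt{5 - 4} \left(- \frac{5}{6 \cdot 4}\right) - 169 = 121 - 64 \sqrt{1} \left(\left(- \frac{5}{6}\right) \frac{1}{4}\right) - 169 = 121 \left(-64\right) 1 \left(- \frac{5}{24}\right) - 169 = 121 \left(\left(-64\right) \left(- \frac{5}{24}\right)\right) - 169 = 121 \cdot \frac{40}{3} - 169 = \frac{4840}{3} - 169 = \frac{4333}{3}$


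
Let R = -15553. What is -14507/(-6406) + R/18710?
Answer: 42948363/29964065 ≈ 1.4333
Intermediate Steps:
-14507/(-6406) + R/18710 = -14507/(-6406) - 15553/18710 = -14507*(-1/6406) - 15553*1/18710 = 14507/6406 - 15553/18710 = 42948363/29964065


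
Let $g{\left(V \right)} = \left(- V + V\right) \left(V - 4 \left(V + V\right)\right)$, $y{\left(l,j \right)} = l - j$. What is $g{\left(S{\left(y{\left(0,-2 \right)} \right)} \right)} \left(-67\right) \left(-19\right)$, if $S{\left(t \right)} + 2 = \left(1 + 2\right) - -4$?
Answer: $0$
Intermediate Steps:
$S{\left(t \right)} = 5$ ($S{\left(t \right)} = -2 + \left(\left(1 + 2\right) - -4\right) = -2 + \left(3 + 4\right) = -2 + 7 = 5$)
$g{\left(V \right)} = 0$ ($g{\left(V \right)} = 0 \left(V - 4 \cdot 2 V\right) = 0 \left(V - 8 V\right) = 0 \left(- 7 V\right) = 0$)
$g{\left(S{\left(y{\left(0,-2 \right)} \right)} \right)} \left(-67\right) \left(-19\right) = 0 \left(-67\right) \left(-19\right) = 0 \left(-19\right) = 0$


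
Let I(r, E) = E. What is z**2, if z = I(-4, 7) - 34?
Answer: 729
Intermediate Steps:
z = -27 (z = 7 - 34 = -27)
z**2 = (-27)**2 = 729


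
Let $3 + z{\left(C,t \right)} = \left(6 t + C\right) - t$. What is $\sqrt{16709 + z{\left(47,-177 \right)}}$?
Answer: $2 \sqrt{3967} \approx 125.97$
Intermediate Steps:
$z{\left(C,t \right)} = -3 + C + 5 t$ ($z{\left(C,t \right)} = -3 + \left(\left(6 t + C\right) - t\right) = -3 + \left(\left(C + 6 t\right) - t\right) = -3 + \left(C + 5 t\right) = -3 + C + 5 t$)
$\sqrt{16709 + z{\left(47,-177 \right)}} = \sqrt{16709 + \left(-3 + 47 + 5 \left(-177\right)\right)} = \sqrt{16709 - 841} = \sqrt{15868} = 2 \sqrt{3967}$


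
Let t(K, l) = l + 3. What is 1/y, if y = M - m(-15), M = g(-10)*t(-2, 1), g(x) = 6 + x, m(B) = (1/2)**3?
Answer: -8/129 ≈ -0.062016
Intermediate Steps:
t(K, l) = 3 + l
m(B) = 1/8 (m(B) = (1/2)**3 = 1/8)
M = -16 (M = (6 - 10)*(3 + 1) = -4*4 = -16)
y = -129/8 (y = -16 - 1*1/8 = -16 - 1/8 = -129/8 ≈ -16.125)
1/y = 1/(-129/8) = -8/129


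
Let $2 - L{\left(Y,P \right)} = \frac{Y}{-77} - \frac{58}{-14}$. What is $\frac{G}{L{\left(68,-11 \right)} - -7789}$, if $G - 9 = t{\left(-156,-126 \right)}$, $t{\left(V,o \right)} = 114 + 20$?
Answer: $\frac{11011}{599656} \approx 0.018362$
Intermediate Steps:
$t{\left(V,o \right)} = 134$
$L{\left(Y,P \right)} = - \frac{15}{7} + \frac{Y}{77}$ ($L{\left(Y,P \right)} = 2 - \left(\frac{Y}{-77} - \frac{58}{-14}\right) = 2 - \left(Y \left(- \frac{1}{77}\right) - - \frac{29}{7}\right) = 2 - \left(- \frac{Y}{77} + \frac{29}{7}\right) = 2 - \left(\frac{29}{7} - \frac{Y}{77}\right) = 2 + \left(- \frac{29}{7} + \frac{Y}{77}\right) = - \frac{15}{7} + \frac{Y}{77}$)
$G = 143$ ($G = 9 + 134 = 143$)
$\frac{G}{L{\left(68,-11 \right)} - -7789} = \frac{143}{\left(- \frac{15}{7} + \frac{1}{77} \cdot 68\right) - -7789} = \frac{143}{\left(- \frac{15}{7} + \frac{68}{77}\right) + 7789} = \frac{143}{- \frac{97}{77} + 7789} = \frac{143}{\frac{599656}{77}} = 143 \cdot \frac{77}{599656} = \frac{11011}{599656}$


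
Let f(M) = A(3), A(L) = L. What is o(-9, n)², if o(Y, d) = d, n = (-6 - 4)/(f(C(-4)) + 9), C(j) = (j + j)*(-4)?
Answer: 25/36 ≈ 0.69444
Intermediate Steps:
C(j) = -8*j (C(j) = (2*j)*(-4) = -8*j)
f(M) = 3
n = -⅚ (n = (-6 - 4)/(3 + 9) = -10/12 = -10*1/12 = -⅚ ≈ -0.83333)
o(-9, n)² = (-⅚)² = 25/36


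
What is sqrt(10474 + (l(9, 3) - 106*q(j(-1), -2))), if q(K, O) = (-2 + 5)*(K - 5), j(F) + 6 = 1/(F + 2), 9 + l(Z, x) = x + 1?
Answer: sqrt(13649) ≈ 116.83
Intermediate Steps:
l(Z, x) = -8 + x (l(Z, x) = -9 + (x + 1) = -9 + (1 + x) = -8 + x)
j(F) = -6 + 1/(2 + F) (j(F) = -6 + 1/(F + 2) = -6 + 1/(2 + F))
q(K, O) = -15 + 3*K (q(K, O) = 3*(-5 + K) = -15 + 3*K)
sqrt(10474 + (l(9, 3) - 106*q(j(-1), -2))) = sqrt(10474 + ((-8 + 3) - 106*(-15 + 3*((-11 - 6*(-1))/(2 - 1))))) = sqrt(10474 + (-5 - 106*(-15 + 3*((-11 + 6)/1)))) = sqrt(10474 + (-5 - 106*(-15 + 3*(1*(-5))))) = sqrt(10474 + (-5 - 106*(-15 + 3*(-5)))) = sqrt(10474 + (-5 - 106*(-15 - 15))) = sqrt(10474 + (-5 - 106*(-30))) = sqrt(10474 + (-5 + 3180)) = sqrt(10474 + 3175) = sqrt(13649)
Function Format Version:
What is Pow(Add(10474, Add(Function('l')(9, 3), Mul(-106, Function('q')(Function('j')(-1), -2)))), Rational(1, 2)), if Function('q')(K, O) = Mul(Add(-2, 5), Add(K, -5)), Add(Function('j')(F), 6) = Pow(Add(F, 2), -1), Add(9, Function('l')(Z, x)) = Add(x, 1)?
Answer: Pow(13649, Rational(1, 2)) ≈ 116.83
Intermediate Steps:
Function('l')(Z, x) = Add(-8, x) (Function('l')(Z, x) = Add(-9, Add(x, 1)) = Add(-9, Add(1, x)) = Add(-8, x))
Function('j')(F) = Add(-6, Pow(Add(2, F), -1)) (Function('j')(F) = Add(-6, Pow(Add(F, 2), -1)) = Add(-6, Pow(Add(2, F), -1)))
Function('q')(K, O) = Add(-15, Mul(3, K)) (Function('q')(K, O) = Mul(3, Add(-5, K)) = Add(-15, Mul(3, K)))
Pow(Add(10474, Add(Function('l')(9, 3), Mul(-106, Function('q')(Function('j')(-1), -2)))), Rational(1, 2)) = Pow(Add(10474, Add(Add(-8, 3), Mul(-106, Add(-15, Mul(3, Mul(Pow(Add(2, -1), -1), Add(-11, Mul(-6, -1)))))))), Rational(1, 2)) = Pow(Add(10474, Add(-5, Mul(-106, Add(-15, Mul(3, Mul(Pow(1, -1), Add(-11, 6))))))), Rational(1, 2)) = Pow(Add(10474, Add(-5, Mul(-106, Add(-15, Mul(3, Mul(1, -5)))))), Rational(1, 2)) = Pow(Add(10474, Add(-5, Mul(-106, Add(-15, Mul(3, -5))))), Rational(1, 2)) = Pow(Add(10474, Add(-5, Mul(-106, Add(-15, -15)))), Rational(1, 2)) = Pow(Add(10474, Add(-5, Mul(-106, -30))), Rational(1, 2)) = Pow(Add(10474, Add(-5, 3180)), Rational(1, 2)) = Pow(Add(10474, 3175), Rational(1, 2)) = Pow(13649, Rational(1, 2))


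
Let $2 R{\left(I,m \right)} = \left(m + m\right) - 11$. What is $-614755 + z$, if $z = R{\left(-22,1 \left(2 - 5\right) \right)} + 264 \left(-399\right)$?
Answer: $- \frac{1440199}{2} \approx -7.201 \cdot 10^{5}$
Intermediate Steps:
$R{\left(I,m \right)} = - \frac{11}{2} + m$ ($R{\left(I,m \right)} = \frac{\left(m + m\right) - 11}{2} = \frac{2 m - 11}{2} = \frac{-11 + 2 m}{2} = - \frac{11}{2} + m$)
$z = - \frac{210689}{2}$ ($z = \left(- \frac{11}{2} + 1 \left(2 - 5\right)\right) + 264 \left(-399\right) = \left(- \frac{11}{2} + 1 \left(-3\right)\right) - 105336 = \left(- \frac{11}{2} - 3\right) - 105336 = - \frac{17}{2} - 105336 = - \frac{210689}{2} \approx -1.0534 \cdot 10^{5}$)
$-614755 + z = -614755 - \frac{210689}{2} = - \frac{1440199}{2}$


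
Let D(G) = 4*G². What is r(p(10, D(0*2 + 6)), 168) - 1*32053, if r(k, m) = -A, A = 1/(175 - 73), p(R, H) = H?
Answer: -3269407/102 ≈ -32053.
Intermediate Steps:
A = 1/102 ≈ 0.0098039
r(k, m) = -1/102 (r(k, m) = -1*1/102 = -1/102)
r(p(10, D(0*2 + 6)), 168) - 1*32053 = -1/102 - 1*32053 = -1/102 - 32053 = -3269407/102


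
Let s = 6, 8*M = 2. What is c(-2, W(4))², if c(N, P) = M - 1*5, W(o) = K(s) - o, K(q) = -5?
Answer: 361/16 ≈ 22.563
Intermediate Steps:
M = ¼ (M = (⅛)*2 = ¼ ≈ 0.25000)
W(o) = -5 - o
c(N, P) = -19/4 (c(N, P) = ¼ - 1*5 = ¼ - 5 = -19/4)
c(-2, W(4))² = (-19/4)² = 361/16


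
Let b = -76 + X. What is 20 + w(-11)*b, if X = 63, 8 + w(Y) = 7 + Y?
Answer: 176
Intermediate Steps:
w(Y) = -1 + Y (w(Y) = -8 + (7 + Y) = -1 + Y)
b = -13 (b = -76 + 63 = -13)
20 + w(-11)*b = 20 + (-1 - 11)*(-13) = 20 - 12*(-13) = 20 + 156 = 176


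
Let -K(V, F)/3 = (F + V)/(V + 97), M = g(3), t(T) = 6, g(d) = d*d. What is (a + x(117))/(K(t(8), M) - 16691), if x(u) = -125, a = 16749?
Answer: -856136/859609 ≈ -0.99596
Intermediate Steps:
g(d) = d²
M = 9 (M = 3² = 9)
K(V, F) = -3*(F + V)/(97 + V) (K(V, F) = -3*(F + V)/(V + 97) = -3*(F + V)/(97 + V))
(a + x(117))/(K(t(8), M) - 16691) = (16749 - 125)/(3*(-1*9 - 1*6)/(97 + 6) - 16691) = 16624/(3*(-9 - 6)/103 - 16691) = 16624/(3*(1/103)*(-15) - 16691) = 16624/(-45/103 - 16691) = 16624/(-1719218/103) = 16624*(-103/1719218) = -856136/859609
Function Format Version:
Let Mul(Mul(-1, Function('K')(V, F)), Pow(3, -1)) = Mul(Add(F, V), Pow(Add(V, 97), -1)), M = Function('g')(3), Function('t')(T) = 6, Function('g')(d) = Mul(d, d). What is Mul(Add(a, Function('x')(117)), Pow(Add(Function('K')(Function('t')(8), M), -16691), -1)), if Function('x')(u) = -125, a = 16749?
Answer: Rational(-856136, 859609) ≈ -0.99596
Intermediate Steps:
Function('g')(d) = Pow(d, 2)
M = 9 (M = Pow(3, 2) = 9)
Function('K')(V, F) = Mul(-3, Pow(Add(97, V), -1), Add(F, V)) (Function('K')(V, F) = Mul(-3, Mul(Add(F, V), Pow(Add(V, 97), -1))) = Mul(-3, Mul(Add(F, V), Pow(Add(97, V), -1))) = Mul(-3, Mul(Pow(Add(97, V), -1), Add(F, V))) = Mul(-3, Pow(Add(97, V), -1), Add(F, V)))
Mul(Add(a, Function('x')(117)), Pow(Add(Function('K')(Function('t')(8), M), -16691), -1)) = Mul(Add(16749, -125), Pow(Add(Mul(3, Pow(Add(97, 6), -1), Add(Mul(-1, 9), Mul(-1, 6))), -16691), -1)) = Mul(16624, Pow(Add(Mul(3, Pow(103, -1), Add(-9, -6)), -16691), -1)) = Mul(16624, Pow(Add(Mul(3, Rational(1, 103), -15), -16691), -1)) = Mul(16624, Pow(Add(Rational(-45, 103), -16691), -1)) = Mul(16624, Pow(Rational(-1719218, 103), -1)) = Mul(16624, Rational(-103, 1719218)) = Rational(-856136, 859609)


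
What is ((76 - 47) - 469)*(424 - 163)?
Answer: -114840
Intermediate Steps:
((76 - 47) - 469)*(424 - 163) = (29 - 469)*261 = -440*261 = -114840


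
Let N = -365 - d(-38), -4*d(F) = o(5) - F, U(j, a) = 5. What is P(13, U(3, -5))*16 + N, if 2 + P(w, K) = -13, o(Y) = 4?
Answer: -1189/2 ≈ -594.50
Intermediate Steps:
P(w, K) = -15 (P(w, K) = -2 - 13 = -15)
d(F) = -1 + F/4 (d(F) = -(4 - F)/4 = -1 + F/4)
N = -709/2 (N = -365 - (-1 + (¼)*(-38)) = -365 - (-1 - 19/2) = -365 - 1*(-21/2) = -365 + 21/2 = -709/2 ≈ -354.50)
P(13, U(3, -5))*16 + N = -15*16 - 709/2 = -240 - 709/2 = -1189/2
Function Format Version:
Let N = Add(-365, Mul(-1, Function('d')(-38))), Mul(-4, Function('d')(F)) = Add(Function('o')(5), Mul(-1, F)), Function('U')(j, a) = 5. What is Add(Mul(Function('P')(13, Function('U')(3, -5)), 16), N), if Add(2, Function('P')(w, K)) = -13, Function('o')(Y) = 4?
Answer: Rational(-1189, 2) ≈ -594.50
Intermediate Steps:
Function('P')(w, K) = -15 (Function('P')(w, K) = Add(-2, -13) = -15)
Function('d')(F) = Add(-1, Mul(Rational(1, 4), F)) (Function('d')(F) = Mul(Rational(-1, 4), Add(4, Mul(-1, F))) = Add(-1, Mul(Rational(1, 4), F)))
N = Rational(-709, 2) (N = Add(-365, Mul(-1, Add(-1, Mul(Rational(1, 4), -38)))) = Add(-365, Mul(-1, Add(-1, Rational(-19, 2)))) = Add(-365, Mul(-1, Rational(-21, 2))) = Add(-365, Rational(21, 2)) = Rational(-709, 2) ≈ -354.50)
Add(Mul(Function('P')(13, Function('U')(3, -5)), 16), N) = Add(Mul(-15, 16), Rational(-709, 2)) = Add(-240, Rational(-709, 2)) = Rational(-1189, 2)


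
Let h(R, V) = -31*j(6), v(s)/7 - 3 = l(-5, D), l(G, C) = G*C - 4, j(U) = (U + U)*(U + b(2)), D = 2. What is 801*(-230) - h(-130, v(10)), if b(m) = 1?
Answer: -181626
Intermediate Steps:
j(U) = 2*U*(1 + U) (j(U) = (U + U)*(U + 1) = (2*U)*(1 + U) = 2*U*(1 + U))
l(G, C) = -4 + C*G (l(G, C) = C*G - 4 = -4 + C*G)
v(s) = -77 (v(s) = 21 + 7*(-4 + 2*(-5)) = 21 + 7*(-4 - 10) = 21 + 7*(-14) = 21 - 98 = -77)
h(R, V) = -2604 (h(R, V) = -62*6*(1 + 6) = -62*6*7 = -31*84 = -2604)
801*(-230) - h(-130, v(10)) = 801*(-230) - 1*(-2604) = -184230 + 2604 = -181626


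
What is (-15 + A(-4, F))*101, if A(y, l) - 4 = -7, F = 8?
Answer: -1818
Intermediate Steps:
A(y, l) = -3 (A(y, l) = 4 - 7 = -3)
(-15 + A(-4, F))*101 = (-15 - 3)*101 = -18*101 = -1818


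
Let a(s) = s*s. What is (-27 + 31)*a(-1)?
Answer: 4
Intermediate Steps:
a(s) = s²
(-27 + 31)*a(-1) = (-27 + 31)*(-1)² = 4*1 = 4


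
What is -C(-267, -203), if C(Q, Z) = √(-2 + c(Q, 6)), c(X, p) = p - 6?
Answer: -I*√2 ≈ -1.4142*I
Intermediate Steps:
c(X, p) = -6 + p
C(Q, Z) = I*√2 (C(Q, Z) = √(-2 + (-6 + 6)) = √(-2 + 0) = √(-2) = I*√2)
-C(-267, -203) = -I*√2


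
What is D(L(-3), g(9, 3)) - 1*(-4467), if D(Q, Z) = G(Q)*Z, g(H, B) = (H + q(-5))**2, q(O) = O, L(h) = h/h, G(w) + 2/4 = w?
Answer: 4475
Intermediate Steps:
G(w) = -1/2 + w
L(h) = 1
g(H, B) = (-5 + H)**2 (g(H, B) = (H - 5)**2 = (-5 + H)**2)
D(Q, Z) = Z*(-1/2 + Q) (D(Q, Z) = (-1/2 + Q)*Z = Z*(-1/2 + Q))
D(L(-3), g(9, 3)) - 1*(-4467) = (-5 + 9)**2*(-1/2 + 1) - 1*(-4467) = 4**2*(1/2) + 4467 = 16*(1/2) + 4467 = 8 + 4467 = 4475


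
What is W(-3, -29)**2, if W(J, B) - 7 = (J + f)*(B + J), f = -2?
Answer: 27889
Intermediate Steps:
W(J, B) = 7 + (-2 + J)*(B + J) (W(J, B) = 7 + (J - 2)*(B + J) = 7 + (-2 + J)*(B + J))
W(-3, -29)**2 = (7 + (-3)**2 - 2*(-29) - 2*(-3) - 29*(-3))**2 = (7 + 9 + 58 + 6 + 87)**2 = 167**2 = 27889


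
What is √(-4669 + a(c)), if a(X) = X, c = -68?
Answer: I*√4737 ≈ 68.826*I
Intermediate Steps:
√(-4669 + a(c)) = √(-4669 - 68) = √(-4737) = I*√4737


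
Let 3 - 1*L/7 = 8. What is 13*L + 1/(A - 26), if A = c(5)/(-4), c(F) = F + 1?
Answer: -25027/55 ≈ -455.04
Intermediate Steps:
L = -35 (L = 21 - 7*8 = 21 - 56 = -35)
c(F) = 1 + F
A = -3/2 (A = (1 + 5)/(-4) = 6*(-¼) = -3/2 ≈ -1.5000)
13*L + 1/(A - 26) = 13*(-35) + 1/(-3/2 - 26) = -455 + 1/(-55/2) = -455 - 2/55 = -25027/55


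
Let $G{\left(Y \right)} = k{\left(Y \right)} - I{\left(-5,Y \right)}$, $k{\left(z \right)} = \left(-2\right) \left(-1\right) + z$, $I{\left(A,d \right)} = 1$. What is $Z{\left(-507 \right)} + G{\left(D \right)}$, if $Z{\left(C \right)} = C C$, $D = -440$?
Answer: $256610$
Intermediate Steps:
$Z{\left(C \right)} = C^{2}$
$k{\left(z \right)} = 2 + z$
$G{\left(Y \right)} = 1 + Y$ ($G{\left(Y \right)} = \left(2 + Y\right) - 1 = 1 + Y$)
$Z{\left(-507 \right)} + G{\left(D \right)} = \left(-507\right)^{2} + \left(1 - 440\right) = 257049 - 439 = 256610$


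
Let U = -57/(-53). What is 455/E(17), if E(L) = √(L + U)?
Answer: 455*√50774/958 ≈ 107.02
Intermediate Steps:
U = 57/53 (U = -57*(-1/53) = 57/53 ≈ 1.0755)
E(L) = √(57/53 + L) (E(L) = √(L + 57/53) = √(57/53 + L))
455/E(17) = 455/((√(3021 + 2809*17)/53)) = 455/((√(3021 + 47753)/53)) = 455/((√50774/53)) = 455*(√50774/958) = 455*√50774/958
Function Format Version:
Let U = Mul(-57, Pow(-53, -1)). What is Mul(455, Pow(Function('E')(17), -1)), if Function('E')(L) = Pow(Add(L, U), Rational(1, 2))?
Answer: Mul(Rational(455, 958), Pow(50774, Rational(1, 2))) ≈ 107.02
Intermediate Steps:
U = Rational(57, 53) (U = Mul(-57, Rational(-1, 53)) = Rational(57, 53) ≈ 1.0755)
Function('E')(L) = Pow(Add(Rational(57, 53), L), Rational(1, 2)) (Function('E')(L) = Pow(Add(L, Rational(57, 53)), Rational(1, 2)) = Pow(Add(Rational(57, 53), L), Rational(1, 2)))
Mul(455, Pow(Function('E')(17), -1)) = Mul(455, Pow(Mul(Rational(1, 53), Pow(Add(3021, Mul(2809, 17)), Rational(1, 2))), -1)) = Mul(455, Pow(Mul(Rational(1, 53), Pow(Add(3021, 47753), Rational(1, 2))), -1)) = Mul(455, Pow(Mul(Rational(1, 53), Pow(50774, Rational(1, 2))), -1)) = Mul(455, Mul(Rational(1, 958), Pow(50774, Rational(1, 2)))) = Mul(Rational(455, 958), Pow(50774, Rational(1, 2)))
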